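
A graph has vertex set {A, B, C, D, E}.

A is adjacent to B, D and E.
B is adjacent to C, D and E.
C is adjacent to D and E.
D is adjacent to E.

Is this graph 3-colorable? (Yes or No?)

No

A, B, D, E are pairwise adjacent (a clique of size 4), so at least 4 colors are needed.
So 3 colors are not enough.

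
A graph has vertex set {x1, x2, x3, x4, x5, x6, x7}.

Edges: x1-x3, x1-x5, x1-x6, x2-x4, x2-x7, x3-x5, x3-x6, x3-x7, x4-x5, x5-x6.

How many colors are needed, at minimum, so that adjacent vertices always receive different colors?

x1, x3, x5, x6 form a clique, so at least 4 colors are needed.
4 colors suffice: x1=3, x2=1, x3=1, x4=3, x5=2, x6=4, x7=2. Every edge joins two different colors.

4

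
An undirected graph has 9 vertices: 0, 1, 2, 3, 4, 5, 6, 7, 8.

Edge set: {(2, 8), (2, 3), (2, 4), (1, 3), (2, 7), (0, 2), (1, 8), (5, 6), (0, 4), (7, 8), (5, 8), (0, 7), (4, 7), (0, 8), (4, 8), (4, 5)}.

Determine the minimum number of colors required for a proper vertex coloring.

5

0, 2, 4, 7, 8 are pairwise adjacent (a clique of size 5), so at least 5 colors are needed.
5 colors suffice: color red → {3, 6, 8}; color blue → {1, 4}; color green → {2, 5}; color yellow → {0}; color purple → {7}. No two adjacent vertices share a color.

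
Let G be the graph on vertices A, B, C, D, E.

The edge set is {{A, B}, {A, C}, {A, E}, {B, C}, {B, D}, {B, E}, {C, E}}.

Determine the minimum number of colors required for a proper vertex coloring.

A, B, C, E form a clique, so at least 4 colors are needed.
4 colors suffice: color 1 → {B}; color 2 → {A, D}; color 3 → {E}; color 4 → {C}. Each edge has distinct colors on its endpoints.

4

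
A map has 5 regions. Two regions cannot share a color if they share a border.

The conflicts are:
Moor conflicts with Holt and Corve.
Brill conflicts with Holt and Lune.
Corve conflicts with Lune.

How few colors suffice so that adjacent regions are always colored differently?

The cycle Moor-Holt-Brill-Lune-Corve-Moor has odd length 5, so it cannot be 2-colored; at least 3 colors are needed.
3 colors suffice: color 1 → {Brill, Corve}; color 2 → {Holt, Lune}; color 3 → {Moor}. Each listed conflict is separated.

3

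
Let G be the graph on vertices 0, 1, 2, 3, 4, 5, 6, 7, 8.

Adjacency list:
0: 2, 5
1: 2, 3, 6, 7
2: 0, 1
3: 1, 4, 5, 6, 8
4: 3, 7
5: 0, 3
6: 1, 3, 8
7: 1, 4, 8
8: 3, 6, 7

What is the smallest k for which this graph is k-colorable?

3, 6, 8 are pairwise adjacent, so at least 3 colors are needed.
3 colors suffice: color a → {2, 3, 7}; color b → {0, 1, 4, 8}; color c → {5, 6}. Every edge joins two different colors.

3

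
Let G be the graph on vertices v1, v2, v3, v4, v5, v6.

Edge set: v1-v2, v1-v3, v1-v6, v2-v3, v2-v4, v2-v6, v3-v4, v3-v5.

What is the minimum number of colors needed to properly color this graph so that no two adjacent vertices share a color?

3

v1, v2, v6 are pairwise adjacent, so at least 3 colors are needed.
3 colors suffice: v1=3, v2=1, v3=2, v4=3, v5=1, v6=2. Every edge joins two different colors.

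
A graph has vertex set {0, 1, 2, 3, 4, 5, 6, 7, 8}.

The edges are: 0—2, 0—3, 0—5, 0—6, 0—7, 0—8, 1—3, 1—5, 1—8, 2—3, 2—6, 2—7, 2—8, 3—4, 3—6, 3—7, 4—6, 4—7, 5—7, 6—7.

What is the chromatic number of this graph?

5

0, 2, 3, 6, 7 form a clique, so at least 5 colors are needed.
5 colors suffice: 0=a, 1=a, 2=d, 3=b, 4=a, 5=b, 6=e, 7=c, 8=b. Every edge joins two different colors.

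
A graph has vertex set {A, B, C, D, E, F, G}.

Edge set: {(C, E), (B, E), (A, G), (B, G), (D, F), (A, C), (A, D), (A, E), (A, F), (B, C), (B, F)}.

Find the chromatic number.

B, C, E form a triangle, so at least 3 colors are needed.
3 colors suffice: color 1 → {A, B}; color 2 → {E, F, G}; color 3 → {C, D}. Each edge has distinct colors on its endpoints.

3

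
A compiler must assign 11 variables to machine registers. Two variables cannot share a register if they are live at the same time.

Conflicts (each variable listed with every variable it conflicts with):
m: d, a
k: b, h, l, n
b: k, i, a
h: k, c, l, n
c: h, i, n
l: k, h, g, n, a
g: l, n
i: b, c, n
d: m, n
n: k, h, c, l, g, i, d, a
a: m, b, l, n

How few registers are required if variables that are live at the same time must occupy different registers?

k, h, l, n all conflict with each other, so at least 4 registers are needed.
4 registers suffice: register 1 → {m, b, n}; register 2 → {c, l, d}; register 3 → {k, g, i, a}; register 4 → {h}. Every pair that conflicts lands in different registers.

4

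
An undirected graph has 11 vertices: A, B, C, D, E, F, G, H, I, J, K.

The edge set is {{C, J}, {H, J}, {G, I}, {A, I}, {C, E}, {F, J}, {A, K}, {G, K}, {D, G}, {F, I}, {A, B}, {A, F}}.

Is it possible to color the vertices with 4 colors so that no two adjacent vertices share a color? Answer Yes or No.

Yes

The chromatic number is 3. A, F, I are pairwise adjacent, so at least 3 colors are needed.
3 colors suffice: color red → {A, E, G, J}; color blue → {B, C, D, H, I, K}; color green → {F}.
Since 4 ≥ 3, a proper 4-coloring certainly exists.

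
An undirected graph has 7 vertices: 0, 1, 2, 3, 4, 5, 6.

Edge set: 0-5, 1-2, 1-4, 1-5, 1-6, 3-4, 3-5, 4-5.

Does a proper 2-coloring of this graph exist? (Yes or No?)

No

3, 4, 5 are mutually adjacent, so at least 3 colors are needed.
So 2 colors are not enough.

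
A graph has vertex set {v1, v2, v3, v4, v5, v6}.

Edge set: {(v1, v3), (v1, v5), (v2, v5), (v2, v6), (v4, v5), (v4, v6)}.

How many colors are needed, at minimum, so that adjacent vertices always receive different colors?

v1 and v5 are adjacent, so at least 2 colors are needed.
2 colors suffice: color red → {v3, v5, v6}; color blue → {v1, v2, v4}. Each edge has distinct colors on its endpoints.

2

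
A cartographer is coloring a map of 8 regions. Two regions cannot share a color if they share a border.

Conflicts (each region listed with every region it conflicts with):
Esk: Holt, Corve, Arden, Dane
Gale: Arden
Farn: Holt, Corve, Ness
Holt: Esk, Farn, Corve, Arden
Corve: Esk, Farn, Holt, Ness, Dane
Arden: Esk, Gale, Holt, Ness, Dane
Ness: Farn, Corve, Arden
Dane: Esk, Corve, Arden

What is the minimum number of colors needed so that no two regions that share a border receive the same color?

3

Esk, Holt, Corve are mutually in conflict, so at least 3 colors are needed.
3 colors suffice: color 1 → {Corve, Arden}; color 2 → {Gale, Holt, Ness, Dane}; color 3 → {Esk, Farn}. Every pair that conflicts lands in different colors.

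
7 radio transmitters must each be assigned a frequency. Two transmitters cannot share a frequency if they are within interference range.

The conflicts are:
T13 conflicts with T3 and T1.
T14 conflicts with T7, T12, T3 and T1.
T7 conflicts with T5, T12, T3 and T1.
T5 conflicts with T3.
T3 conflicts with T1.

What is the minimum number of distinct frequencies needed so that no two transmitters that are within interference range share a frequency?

T14, T7, T3, T1 pairwise conflict, so at least 4 frequencies are needed.
4 frequencies suffice: frequency 1 → {T13, T7}; frequency 2 → {T12, T3}; frequency 3 → {T14, T5}; frequency 4 → {T1}. Each listed conflict is separated.

4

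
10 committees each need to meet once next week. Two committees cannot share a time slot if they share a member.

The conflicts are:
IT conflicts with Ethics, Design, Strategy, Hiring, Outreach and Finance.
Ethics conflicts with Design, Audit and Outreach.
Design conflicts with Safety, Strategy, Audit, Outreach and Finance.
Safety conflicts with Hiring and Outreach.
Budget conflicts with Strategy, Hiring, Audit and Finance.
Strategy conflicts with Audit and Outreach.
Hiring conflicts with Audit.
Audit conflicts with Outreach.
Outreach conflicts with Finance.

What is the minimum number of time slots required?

Design, Strategy, Audit, Outreach pairwise conflict, so at least 4 time slots are needed.
Using 4 time slots: IT=3, Ethics=4, Design=1, Safety=3, Budget=2, Strategy=4, Hiring=1, Audit=3, Outreach=2, Finance=4. No two conflicting committees share a time slot.

4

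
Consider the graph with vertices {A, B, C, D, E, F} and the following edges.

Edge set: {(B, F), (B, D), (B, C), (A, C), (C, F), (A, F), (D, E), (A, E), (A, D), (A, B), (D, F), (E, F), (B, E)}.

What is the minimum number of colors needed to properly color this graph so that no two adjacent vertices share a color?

5

A, B, D, E, F are pairwise adjacent (a clique of size 5), so at least 5 colors are needed.
One proper 5-coloring: A=green, B=red, C=yellow, D=purple, E=yellow, F=blue. Every edge joins two different colors.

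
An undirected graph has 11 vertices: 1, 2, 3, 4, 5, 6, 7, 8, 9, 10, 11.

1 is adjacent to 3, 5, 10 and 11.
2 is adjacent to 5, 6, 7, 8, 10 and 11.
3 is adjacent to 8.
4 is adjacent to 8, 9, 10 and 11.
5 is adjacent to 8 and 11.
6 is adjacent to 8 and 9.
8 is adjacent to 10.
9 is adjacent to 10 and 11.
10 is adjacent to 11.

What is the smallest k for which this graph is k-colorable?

4, 9, 10, 11 are pairwise adjacent (a clique of size 4), so at least 4 colors are needed.
A valid assignment using 4 colors: 1=green, 2=green, 3=blue, 4=green, 5=blue, 6=blue, 7=red, 8=red, 9=yellow, 10=blue, 11=red. No two adjacent vertices share a color.

4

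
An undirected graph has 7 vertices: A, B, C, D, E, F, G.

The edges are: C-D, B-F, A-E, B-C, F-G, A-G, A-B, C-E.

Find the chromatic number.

2

B and C are adjacent, so at least 2 colors are needed.
2 colors suffice: color 1 → {B, D, E, G}; color 2 → {A, C, F}. Every edge joins two different colors.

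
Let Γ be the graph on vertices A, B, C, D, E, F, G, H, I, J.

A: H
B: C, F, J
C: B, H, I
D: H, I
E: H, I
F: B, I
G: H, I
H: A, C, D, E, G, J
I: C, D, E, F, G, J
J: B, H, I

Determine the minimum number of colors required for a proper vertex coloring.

B and J are adjacent, so at least 2 colors are needed.
One proper 2-coloring: A=2, B=1, C=2, D=2, E=2, F=2, G=2, H=1, I=1, J=2. No two adjacent vertices share a color.

2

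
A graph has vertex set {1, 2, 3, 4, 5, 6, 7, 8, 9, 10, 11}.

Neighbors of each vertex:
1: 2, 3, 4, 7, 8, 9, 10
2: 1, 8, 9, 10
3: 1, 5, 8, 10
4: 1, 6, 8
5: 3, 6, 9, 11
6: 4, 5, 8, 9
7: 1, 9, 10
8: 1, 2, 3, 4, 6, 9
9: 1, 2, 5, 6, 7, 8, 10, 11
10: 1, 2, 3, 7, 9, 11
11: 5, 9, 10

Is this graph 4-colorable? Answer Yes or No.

Yes

The chromatic number is 4. 1, 2, 8, 9 form a clique, so at least 4 colors are needed.
4 colors suffice: color a → {3, 4, 9}; color b → {1, 5}; color c → {8, 10}; color d → {2, 6, 7, 11}.
That is already a proper 4-coloring.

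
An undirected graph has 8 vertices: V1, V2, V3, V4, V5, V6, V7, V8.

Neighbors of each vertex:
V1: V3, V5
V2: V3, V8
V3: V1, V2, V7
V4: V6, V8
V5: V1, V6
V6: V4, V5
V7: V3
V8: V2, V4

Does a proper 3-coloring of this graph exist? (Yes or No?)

The chromatic number is 3. The cycle V2-V3-V1-V5-V6-V4-V8-V2 has odd length 7, so it cannot be 2-colored; at least 3 colors are needed.
A valid assignment using 3 colors: V1=2, V2=2, V3=1, V4=1, V5=1, V6=2, V7=2, V8=3.
That is already a proper 3-coloring.

Yes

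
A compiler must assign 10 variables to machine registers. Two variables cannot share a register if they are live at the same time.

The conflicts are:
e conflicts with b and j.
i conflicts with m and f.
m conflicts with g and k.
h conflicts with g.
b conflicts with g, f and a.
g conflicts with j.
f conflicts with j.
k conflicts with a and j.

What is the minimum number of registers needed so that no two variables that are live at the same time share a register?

3

The cycle k-j-g-b-a-k has odd length 5, so it cannot be 2-colored; at least 3 registers are needed.
3 registers suffice: register 1 → {e, g, f, k}; register 2 → {m, h, b, j}; register 3 → {i, a}. No two conflicting variables share a register.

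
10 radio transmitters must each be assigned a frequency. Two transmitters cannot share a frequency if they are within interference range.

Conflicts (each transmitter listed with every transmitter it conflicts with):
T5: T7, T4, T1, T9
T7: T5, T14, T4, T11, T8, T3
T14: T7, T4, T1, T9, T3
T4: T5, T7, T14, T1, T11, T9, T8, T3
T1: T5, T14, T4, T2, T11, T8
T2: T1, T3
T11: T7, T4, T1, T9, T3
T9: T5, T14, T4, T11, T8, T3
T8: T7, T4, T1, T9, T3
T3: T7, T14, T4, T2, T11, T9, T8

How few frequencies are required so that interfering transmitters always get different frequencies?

4

T4, T11, T9, T3 pairwise conflict, so at least 4 frequencies are needed.
4 frequencies suffice: frequency 1 → {T4, T2}; frequency 2 → {T1, T3}; frequency 3 → {T7, T9}; frequency 4 → {T5, T14, T11, T8}. No two conflicting transmitters share a frequency.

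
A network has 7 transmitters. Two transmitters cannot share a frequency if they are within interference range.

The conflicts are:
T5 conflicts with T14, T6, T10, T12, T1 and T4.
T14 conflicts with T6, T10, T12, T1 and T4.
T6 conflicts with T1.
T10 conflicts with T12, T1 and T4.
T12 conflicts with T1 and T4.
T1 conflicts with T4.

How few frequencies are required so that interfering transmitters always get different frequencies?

T5, T14, T10, T12, T1, T4 all conflict with each other, so at least 6 frequencies are needed.
6 frequencies suffice: frequency 1 → {T1}; frequency 2 → {T14}; frequency 3 → {T5}; frequency 4 → {T6, T10}; frequency 5 → {T4}; frequency 6 → {T12}. Each listed conflict is separated.

6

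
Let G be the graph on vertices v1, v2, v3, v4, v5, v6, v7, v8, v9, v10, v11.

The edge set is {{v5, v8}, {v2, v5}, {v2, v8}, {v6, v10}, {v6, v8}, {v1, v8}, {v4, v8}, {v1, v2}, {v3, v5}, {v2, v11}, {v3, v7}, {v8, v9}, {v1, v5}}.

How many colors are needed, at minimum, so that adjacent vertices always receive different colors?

v1, v2, v5, v8 are pairwise adjacent (a clique of size 4), so at least 4 colors are needed.
One proper 4-coloring: v1=yellow, v2=green, v3=red, v4=blue, v5=blue, v6=blue, v7=blue, v8=red, v9=blue, v10=red, v11=red. Every edge joins two different colors.

4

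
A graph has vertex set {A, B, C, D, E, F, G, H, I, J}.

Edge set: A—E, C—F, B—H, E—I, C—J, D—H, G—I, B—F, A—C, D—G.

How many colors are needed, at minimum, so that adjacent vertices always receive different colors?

The cycle G-I-E-A-C-F-B-H-D-G has odd length 9, so it cannot be 2-colored; at least 3 colors are needed.
3 colors suffice: color 1 → {C, E, G, H}; color 2 → {A, D, F, I, J}; color 3 → {B}. Every edge joins two different colors.

3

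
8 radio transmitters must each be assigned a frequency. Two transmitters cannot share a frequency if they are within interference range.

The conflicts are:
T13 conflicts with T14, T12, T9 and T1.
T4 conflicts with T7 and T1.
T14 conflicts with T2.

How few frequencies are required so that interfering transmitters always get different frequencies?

2

T4 and T7 conflict, so at least 2 frequencies are needed.
2 frequencies suffice: frequency 1 → {T13, T4, T2}; frequency 2 → {T7, T14, T12, T9, T1}. Every pair that conflicts lands in different frequencies.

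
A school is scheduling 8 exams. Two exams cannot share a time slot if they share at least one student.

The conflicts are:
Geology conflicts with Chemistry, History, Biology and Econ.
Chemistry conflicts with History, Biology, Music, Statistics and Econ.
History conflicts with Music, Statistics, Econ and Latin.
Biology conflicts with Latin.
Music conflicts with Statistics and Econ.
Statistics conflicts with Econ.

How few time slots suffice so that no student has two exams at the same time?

5

Chemistry, History, Music, Statistics, Econ pairwise conflict, so at least 5 time slots are needed.
5 time slots suffice: time slot 1 → {History, Biology}; time slot 2 → {Chemistry, Latin}; time slot 3 → {Econ}; time slot 4 → {Geology, Music}; time slot 5 → {Statistics}. Every pair that conflicts lands in different time slots.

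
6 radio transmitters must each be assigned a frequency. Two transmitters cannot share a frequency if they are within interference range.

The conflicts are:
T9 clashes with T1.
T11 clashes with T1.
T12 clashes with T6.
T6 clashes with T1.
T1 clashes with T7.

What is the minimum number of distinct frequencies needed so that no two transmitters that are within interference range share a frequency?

T9 and T1 conflict, so at least 2 frequencies are needed.
2 frequencies suffice: frequency 1 → {T12, T1}; frequency 2 → {T9, T11, T6, T7}. No two conflicting transmitters share a frequency.

2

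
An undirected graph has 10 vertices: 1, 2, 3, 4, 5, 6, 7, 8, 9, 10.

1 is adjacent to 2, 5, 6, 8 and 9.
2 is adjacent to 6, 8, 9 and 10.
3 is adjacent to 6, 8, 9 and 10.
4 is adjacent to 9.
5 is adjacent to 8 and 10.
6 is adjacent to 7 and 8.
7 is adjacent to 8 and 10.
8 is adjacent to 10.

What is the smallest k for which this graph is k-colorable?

4

1, 2, 6, 8 are mutually adjacent (a clique of size 4), so at least 4 colors are needed.
One proper 4-coloring: 1=d, 2=c, 3=c, 4=b, 5=c, 6=b, 7=c, 8=a, 9=a, 10=b. Every edge joins two different colors.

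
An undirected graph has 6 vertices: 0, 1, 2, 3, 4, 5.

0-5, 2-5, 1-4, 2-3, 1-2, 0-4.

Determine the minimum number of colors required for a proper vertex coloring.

3

The cycle 2-1-4-0-5-2 has odd length 5, so it cannot be 2-colored; at least 3 colors are needed.
A valid assignment using 3 colors: 0=green, 1=blue, 2=red, 3=blue, 4=red, 5=blue. Every edge joins two different colors.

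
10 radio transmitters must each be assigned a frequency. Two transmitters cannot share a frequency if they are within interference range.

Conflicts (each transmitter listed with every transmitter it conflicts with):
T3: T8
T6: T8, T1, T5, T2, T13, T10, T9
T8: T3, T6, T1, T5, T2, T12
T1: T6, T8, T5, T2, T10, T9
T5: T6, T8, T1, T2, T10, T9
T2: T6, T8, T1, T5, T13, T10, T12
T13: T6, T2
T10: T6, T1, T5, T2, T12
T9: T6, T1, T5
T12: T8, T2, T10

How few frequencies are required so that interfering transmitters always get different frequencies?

5

T6, T8, T1, T5, T2 pairwise conflict, so at least 5 frequencies are needed.
5 frequencies suffice: frequency 1 → {T3, T6, T12}; frequency 2 → {T2, T9}; frequency 3 → {T8, T13, T10}; frequency 4 → {T5}; frequency 5 → {T1}. No two conflicting transmitters share a frequency.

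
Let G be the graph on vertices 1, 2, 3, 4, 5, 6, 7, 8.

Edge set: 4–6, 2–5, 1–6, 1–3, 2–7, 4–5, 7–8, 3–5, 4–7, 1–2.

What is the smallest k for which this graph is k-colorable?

3

The cycle 6-1-3-5-4-6 has odd length 5, so it cannot be 2-colored; at least 3 colors are needed.
3 colors suffice: color a → {1, 4, 8}; color b → {5, 6, 7}; color c → {2, 3}. No two adjacent vertices share a color.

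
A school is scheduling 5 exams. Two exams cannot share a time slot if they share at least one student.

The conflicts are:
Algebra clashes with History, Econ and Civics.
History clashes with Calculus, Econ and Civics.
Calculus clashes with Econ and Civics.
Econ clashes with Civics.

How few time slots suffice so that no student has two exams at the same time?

Algebra, History, Econ, Civics pairwise conflict, so at least 4 time slots are needed.
4 time slots suffice: time slot 1 → {Econ}; time slot 2 → {History}; time slot 3 → {Civics}; time slot 4 → {Algebra, Calculus}. Each listed conflict is separated.

4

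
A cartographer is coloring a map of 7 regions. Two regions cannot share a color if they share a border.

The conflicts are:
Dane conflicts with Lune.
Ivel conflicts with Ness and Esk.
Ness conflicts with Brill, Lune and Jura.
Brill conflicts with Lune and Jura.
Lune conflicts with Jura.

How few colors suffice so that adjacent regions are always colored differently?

4

Ness, Brill, Lune, Jura all conflict with each other, so at least 4 colors are needed.
4 colors suffice: color 1 → {Dane, Ness, Esk}; color 2 → {Ivel, Lune}; color 3 → {Jura}; color 4 → {Brill}. Every pair that conflicts lands in different colors.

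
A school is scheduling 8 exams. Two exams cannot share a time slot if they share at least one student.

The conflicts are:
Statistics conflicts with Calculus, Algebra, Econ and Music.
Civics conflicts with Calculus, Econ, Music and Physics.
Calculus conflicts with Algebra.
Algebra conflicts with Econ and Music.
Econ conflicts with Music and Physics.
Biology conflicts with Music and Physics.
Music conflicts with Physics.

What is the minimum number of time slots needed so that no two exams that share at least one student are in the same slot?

Statistics, Algebra, Econ, Music pairwise conflict, so at least 4 time slots are needed.
4 time slots suffice: Statistics=4, Civics=3, Calculus=1, Algebra=3, Econ=2, Biology=2, Music=1, Physics=4. Each listed conflict is separated.

4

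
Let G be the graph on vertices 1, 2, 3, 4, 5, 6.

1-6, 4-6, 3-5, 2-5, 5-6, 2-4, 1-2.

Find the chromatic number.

2

1 and 2 are adjacent, so at least 2 colors are needed.
2 colors suffice: color a → {2, 3, 6}; color b → {1, 4, 5}. Each edge has distinct colors on its endpoints.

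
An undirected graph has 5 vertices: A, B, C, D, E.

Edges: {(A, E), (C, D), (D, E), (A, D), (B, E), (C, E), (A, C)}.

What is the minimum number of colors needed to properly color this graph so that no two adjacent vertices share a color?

4

A, C, D, E are pairwise adjacent (a clique of size 4), so at least 4 colors are needed.
4 colors suffice: color red → {E}; color blue → {B, D}; color green → {C}; color yellow → {A}. Every edge joins two different colors.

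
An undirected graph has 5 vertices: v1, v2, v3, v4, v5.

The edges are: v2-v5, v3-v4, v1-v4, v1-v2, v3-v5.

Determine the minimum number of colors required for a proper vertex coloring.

3

The cycle v3-v4-v1-v2-v5-v3 has odd length 5, so it cannot be 2-colored; at least 3 colors are needed.
A valid assignment using 3 colors: v1=red, v2=green, v3=red, v4=blue, v5=blue. No two adjacent vertices share a color.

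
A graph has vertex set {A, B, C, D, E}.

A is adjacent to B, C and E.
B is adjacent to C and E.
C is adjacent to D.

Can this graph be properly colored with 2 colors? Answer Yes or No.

No

A, B, E are mutually adjacent, so at least 3 colors are needed.
So 2 colors are not enough.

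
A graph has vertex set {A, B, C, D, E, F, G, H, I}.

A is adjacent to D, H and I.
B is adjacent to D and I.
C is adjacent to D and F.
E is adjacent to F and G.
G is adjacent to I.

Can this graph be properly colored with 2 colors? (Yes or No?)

No

The cycle D-A-I-G-E-F-C-D has odd length 7, so it cannot be 2-colored; at least 3 colors are needed.
So 2 colors are not enough.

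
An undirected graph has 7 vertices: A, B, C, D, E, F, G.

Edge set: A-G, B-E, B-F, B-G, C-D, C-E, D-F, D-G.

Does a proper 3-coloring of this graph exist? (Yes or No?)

Yes

The chromatic number is 3. The cycle C-E-B-F-D-C has odd length 5, so it cannot be 2-colored; at least 3 colors are needed.
A valid assignment using 3 colors: A=red, B=red, C=green, D=red, E=blue, F=blue, G=blue.
That is already a proper 3-coloring.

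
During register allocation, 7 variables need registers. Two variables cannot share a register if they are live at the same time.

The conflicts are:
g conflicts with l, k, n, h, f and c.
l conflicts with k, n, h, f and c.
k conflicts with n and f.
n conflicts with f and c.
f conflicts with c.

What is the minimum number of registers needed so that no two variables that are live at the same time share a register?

5

g, l, k, n, f pairwise conflict, so at least 5 registers are needed.
A valid assignment using 5 registers: g=2, l=1, k=5, n=3, h=3, f=4, c=5. Each listed conflict is separated.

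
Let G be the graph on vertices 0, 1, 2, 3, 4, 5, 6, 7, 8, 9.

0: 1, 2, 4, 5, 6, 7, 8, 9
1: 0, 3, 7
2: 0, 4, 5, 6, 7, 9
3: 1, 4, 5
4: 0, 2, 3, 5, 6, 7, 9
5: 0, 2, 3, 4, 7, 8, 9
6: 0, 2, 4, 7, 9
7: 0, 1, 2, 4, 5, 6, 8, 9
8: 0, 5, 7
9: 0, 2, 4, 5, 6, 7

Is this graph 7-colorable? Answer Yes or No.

The chromatic number is 6. 0, 2, 4, 5, 7, 9 form a clique, so at least 6 colors are needed.
One proper 6-coloring: 0=b, 1=c, 2=e, 3=a, 4=d, 5=c, 6=c, 7=a, 8=d, 9=f.
Since 7 ≥ 6, a proper 7-coloring certainly exists.

Yes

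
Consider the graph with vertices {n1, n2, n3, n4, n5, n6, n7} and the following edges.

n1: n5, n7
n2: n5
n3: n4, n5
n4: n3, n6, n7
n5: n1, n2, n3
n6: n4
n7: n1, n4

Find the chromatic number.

The cycle n1-n5-n3-n4-n7-n1 has odd length 5, so it cannot be 2-colored; at least 3 colors are needed.
One proper 3-coloring: n1=G, n2=B, n3=B, n4=R, n5=R, n6=B, n7=B. No two adjacent vertices share a color.

3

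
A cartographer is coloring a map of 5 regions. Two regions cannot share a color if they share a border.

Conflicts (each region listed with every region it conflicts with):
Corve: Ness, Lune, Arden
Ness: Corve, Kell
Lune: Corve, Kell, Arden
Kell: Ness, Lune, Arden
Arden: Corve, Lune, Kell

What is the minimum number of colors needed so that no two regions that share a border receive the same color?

Lune, Kell, Arden pairwise conflict, so at least 3 colors are needed.
3 colors suffice: color 1 → {Ness, Arden}; color 2 → {Corve, Kell}; color 3 → {Lune}. Every pair that conflicts lands in different colors.

3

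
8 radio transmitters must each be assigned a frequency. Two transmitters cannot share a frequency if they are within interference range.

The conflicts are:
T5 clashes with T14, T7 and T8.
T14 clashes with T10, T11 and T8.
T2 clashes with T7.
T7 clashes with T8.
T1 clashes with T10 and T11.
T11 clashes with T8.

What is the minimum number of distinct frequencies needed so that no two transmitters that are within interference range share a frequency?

T5, T7, T8 pairwise conflict, so at least 3 frequencies are needed.
3 frequencies suffice: T5=3, T14=2, T2=1, T7=2, T1=1, T10=3, T11=3, T8=1. Every pair that conflicts lands in different frequencies.

3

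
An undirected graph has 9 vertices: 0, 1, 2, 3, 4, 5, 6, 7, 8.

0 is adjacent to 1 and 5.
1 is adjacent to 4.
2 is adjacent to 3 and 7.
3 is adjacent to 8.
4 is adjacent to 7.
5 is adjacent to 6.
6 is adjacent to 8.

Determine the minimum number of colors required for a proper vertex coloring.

The cycle 4-7-2-3-8-6-5-0-1-4 has odd length 9, so it cannot be 2-colored; at least 3 colors are needed.
3 colors suffice: color red → {0, 2, 4, 8}; color blue → {1, 3, 6, 7}; color green → {5}. Every edge joins two different colors.

3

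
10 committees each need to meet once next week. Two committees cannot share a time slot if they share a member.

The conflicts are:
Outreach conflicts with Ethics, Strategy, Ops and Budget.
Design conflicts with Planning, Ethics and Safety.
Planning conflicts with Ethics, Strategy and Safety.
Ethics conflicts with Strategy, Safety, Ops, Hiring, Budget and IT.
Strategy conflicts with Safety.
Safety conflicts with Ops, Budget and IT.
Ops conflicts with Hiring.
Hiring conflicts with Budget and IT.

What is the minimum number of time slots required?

4

Planning, Ethics, Strategy, Safety all conflict with each other, so at least 4 time slots are needed.
4 time slots suffice: Outreach=2, Design=4, Planning=3, Ethics=1, Strategy=4, Safety=2, Ops=3, Hiring=2, Budget=3, IT=3. Each listed conflict is separated.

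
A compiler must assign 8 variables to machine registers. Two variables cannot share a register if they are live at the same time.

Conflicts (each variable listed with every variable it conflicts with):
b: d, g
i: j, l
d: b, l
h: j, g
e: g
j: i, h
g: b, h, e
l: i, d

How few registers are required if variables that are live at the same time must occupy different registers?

3

The cycle h-g-b-d-l-i-j-h has odd length 7, so it cannot be 2-colored; at least 3 registers are needed.
3 registers suffice: register 1 → {d, j, g}; register 2 → {b, h, e, l}; register 3 → {i}. No two conflicting variables share a register.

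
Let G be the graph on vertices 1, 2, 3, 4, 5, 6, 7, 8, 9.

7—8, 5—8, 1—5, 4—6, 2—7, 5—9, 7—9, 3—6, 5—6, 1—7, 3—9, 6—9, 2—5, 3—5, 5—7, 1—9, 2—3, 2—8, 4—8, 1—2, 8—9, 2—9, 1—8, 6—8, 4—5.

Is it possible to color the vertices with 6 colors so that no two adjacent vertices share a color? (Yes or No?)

The chromatic number is 6. 1, 2, 5, 7, 8, 9 are pairwise adjacent (a clique of size 6), so at least 6 colors are needed.
A valid assignment using 6 colors: 1=e, 2=d, 3=c, 4=b, 5=a, 6=d, 7=f, 8=c, 9=b.
That is already a proper 6-coloring.

Yes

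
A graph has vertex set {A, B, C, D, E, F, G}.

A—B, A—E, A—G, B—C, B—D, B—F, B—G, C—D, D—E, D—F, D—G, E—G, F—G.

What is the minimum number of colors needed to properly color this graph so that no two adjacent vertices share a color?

B, D, F, G are mutually adjacent (a clique of size 4), so at least 4 colors are needed.
4 colors suffice: color 1 → {C, G}; color 2 → {B, E}; color 3 → {A, D}; color 4 → {F}. No two adjacent vertices share a color.

4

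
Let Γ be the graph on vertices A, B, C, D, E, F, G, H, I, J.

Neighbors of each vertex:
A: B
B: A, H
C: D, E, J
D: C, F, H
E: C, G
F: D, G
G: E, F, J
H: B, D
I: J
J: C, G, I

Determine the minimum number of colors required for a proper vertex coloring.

3

The cycle E-C-D-F-G-E has odd length 5, so it cannot be 2-colored; at least 3 colors are needed.
3 colors suffice: A=2, B=1, C=2, D=1, E=3, F=2, G=1, H=2, I=1, J=3. No two adjacent vertices share a color.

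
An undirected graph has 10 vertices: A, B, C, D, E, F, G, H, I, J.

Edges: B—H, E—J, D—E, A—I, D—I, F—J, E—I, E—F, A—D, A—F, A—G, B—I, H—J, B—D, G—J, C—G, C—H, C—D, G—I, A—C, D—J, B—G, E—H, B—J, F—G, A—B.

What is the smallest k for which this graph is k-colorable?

4

A, B, D, I are pairwise adjacent (a clique of size 4), so at least 4 colors are needed.
4 colors suffice: color 1 → {A, J}; color 2 → {D, G, H}; color 3 → {B, C, E}; color 4 → {F, I}. No two adjacent vertices share a color.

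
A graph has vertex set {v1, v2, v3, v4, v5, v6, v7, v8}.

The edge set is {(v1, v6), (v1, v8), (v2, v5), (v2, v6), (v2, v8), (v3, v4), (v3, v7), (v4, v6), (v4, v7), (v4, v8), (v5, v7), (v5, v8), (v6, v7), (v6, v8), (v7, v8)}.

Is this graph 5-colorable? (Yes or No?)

Yes

The chromatic number is 4. v4, v6, v7, v8 form a clique, so at least 4 colors are needed.
One proper 4-coloring: v1=2, v2=2, v3=1, v4=4, v5=3, v6=3, v7=2, v8=1.
Since 5 ≥ 4, a proper 5-coloring certainly exists.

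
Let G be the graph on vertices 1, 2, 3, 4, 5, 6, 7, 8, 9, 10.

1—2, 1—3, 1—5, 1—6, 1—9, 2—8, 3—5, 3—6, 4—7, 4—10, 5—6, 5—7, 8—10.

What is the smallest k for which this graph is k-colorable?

1, 3, 5, 6 form a clique, so at least 4 colors are needed.
4 colors suffice: 1=a, 2=c, 3=c, 4=b, 5=b, 6=d, 7=a, 8=b, 9=b, 10=a. Every edge joins two different colors.

4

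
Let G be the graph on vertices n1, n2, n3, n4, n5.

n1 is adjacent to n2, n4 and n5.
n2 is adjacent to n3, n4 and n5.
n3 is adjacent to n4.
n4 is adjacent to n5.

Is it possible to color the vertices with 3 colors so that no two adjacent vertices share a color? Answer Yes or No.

n1, n2, n4, n5 are mutually adjacent (a clique of size 4), so at least 4 colors are needed.
So 3 colors are not enough.

No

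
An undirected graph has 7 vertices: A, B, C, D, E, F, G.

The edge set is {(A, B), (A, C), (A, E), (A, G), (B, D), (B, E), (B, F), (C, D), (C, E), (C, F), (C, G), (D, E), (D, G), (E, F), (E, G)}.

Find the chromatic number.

4

C, D, E, G are pairwise adjacent (a clique of size 4), so at least 4 colors are needed.
4 colors suffice: color red → {E}; color blue → {B, C}; color green → {F, G}; color yellow → {A, D}. Each edge has distinct colors on its endpoints.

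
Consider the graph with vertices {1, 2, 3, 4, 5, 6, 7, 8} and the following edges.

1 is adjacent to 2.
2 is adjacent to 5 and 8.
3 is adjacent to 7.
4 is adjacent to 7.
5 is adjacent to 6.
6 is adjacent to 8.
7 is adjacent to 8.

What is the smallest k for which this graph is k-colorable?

2

1 and 2 are adjacent, so at least 2 colors are needed.
2 colors suffice: color a → {2, 6, 7}; color b → {1, 3, 4, 5, 8}. Each edge has distinct colors on its endpoints.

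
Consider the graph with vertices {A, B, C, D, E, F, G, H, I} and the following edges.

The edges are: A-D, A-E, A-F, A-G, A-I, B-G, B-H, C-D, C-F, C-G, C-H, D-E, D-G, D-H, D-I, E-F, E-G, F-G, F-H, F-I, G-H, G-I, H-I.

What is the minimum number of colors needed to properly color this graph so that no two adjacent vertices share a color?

D, G, H, I form a clique, so at least 4 colors are needed.
4 colors suffice: A=2, B=3, C=4, D=3, E=4, F=3, G=1, H=2, I=4. No two adjacent vertices share a color.

4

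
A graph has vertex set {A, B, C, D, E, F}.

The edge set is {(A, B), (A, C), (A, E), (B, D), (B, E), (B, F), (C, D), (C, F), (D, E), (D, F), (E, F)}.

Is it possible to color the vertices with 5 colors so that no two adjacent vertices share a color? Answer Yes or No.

Yes

The chromatic number is 4. B, D, E, F are pairwise adjacent (a clique of size 4), so at least 4 colors are needed.
4 colors suffice: color red → {A, F}; color blue → {C, E}; color green → {B}; color yellow → {D}.
Since 5 ≥ 4, a proper 5-coloring certainly exists.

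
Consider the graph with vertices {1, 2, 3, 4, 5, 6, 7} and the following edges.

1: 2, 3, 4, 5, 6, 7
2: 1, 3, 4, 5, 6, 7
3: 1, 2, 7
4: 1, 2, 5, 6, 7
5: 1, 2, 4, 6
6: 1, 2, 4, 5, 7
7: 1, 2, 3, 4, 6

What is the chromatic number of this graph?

1, 2, 4, 6, 7 are mutually adjacent (a clique of size 5), so at least 5 colors are needed.
5 colors suffice: color red → {2}; color blue → {1}; color green → {3, 4}; color yellow → {6}; color purple → {5, 7}. Every edge joins two different colors.

5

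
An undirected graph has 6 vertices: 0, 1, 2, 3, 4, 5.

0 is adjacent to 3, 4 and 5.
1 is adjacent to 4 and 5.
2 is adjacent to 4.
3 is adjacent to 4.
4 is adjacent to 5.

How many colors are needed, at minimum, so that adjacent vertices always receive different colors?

0, 3, 4 are pairwise adjacent, so at least 3 colors are needed.
3 colors suffice: color a → {4}; color b → {2, 3, 5}; color c → {0, 1}. No two adjacent vertices share a color.

3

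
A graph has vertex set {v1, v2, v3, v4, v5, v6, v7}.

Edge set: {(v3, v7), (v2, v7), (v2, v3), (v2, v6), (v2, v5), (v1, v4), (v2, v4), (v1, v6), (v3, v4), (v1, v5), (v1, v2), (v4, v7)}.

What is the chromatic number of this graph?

v2, v3, v4, v7 are mutually adjacent (a clique of size 4), so at least 4 colors are needed.
4 colors suffice: v1=G, v2=R, v3=G, v4=B, v5=B, v6=B, v7=Y. No two adjacent vertices share a color.

4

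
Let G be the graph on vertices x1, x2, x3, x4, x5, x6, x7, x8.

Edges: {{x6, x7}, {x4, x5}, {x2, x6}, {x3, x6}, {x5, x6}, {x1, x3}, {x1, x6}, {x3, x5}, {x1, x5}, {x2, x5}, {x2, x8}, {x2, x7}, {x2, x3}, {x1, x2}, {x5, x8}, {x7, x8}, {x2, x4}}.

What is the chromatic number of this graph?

x1, x2, x3, x5, x6 are pairwise adjacent (a clique of size 5), so at least 5 colors are needed.
5 colors suffice: x1=Y, x2=R, x3=P, x4=G, x5=B, x6=G, x7=B, x8=G. Every edge joins two different colors.

5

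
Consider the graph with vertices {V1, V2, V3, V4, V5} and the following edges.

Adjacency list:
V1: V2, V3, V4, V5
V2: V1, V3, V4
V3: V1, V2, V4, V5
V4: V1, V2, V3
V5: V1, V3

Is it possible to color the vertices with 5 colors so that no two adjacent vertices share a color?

Yes

The chromatic number is 4. V1, V2, V3, V4 form a clique, so at least 4 colors are needed.
4 colors suffice: color 1 → {V3}; color 2 → {V1}; color 3 → {V4, V5}; color 4 → {V2}.
Since 5 ≥ 4, a proper 5-coloring certainly exists.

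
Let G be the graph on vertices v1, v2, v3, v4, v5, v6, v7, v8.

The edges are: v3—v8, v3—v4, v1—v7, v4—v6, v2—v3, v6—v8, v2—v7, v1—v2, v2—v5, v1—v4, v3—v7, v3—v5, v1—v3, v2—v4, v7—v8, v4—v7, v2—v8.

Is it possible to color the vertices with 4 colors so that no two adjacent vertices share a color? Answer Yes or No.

No

v1, v2, v3, v4, v7 are mutually adjacent (a clique of size 5), so at least 5 colors are needed.
So 4 colors are not enough.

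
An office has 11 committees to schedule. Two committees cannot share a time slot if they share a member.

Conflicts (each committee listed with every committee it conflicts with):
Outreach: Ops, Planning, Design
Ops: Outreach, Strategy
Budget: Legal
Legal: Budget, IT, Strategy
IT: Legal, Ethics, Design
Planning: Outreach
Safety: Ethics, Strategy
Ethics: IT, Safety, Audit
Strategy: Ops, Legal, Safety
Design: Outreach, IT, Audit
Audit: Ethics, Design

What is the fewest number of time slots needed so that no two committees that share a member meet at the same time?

The cycle Safety-Strategy-Legal-IT-Ethics-Safety has odd length 5, so it cannot be 2-colored; at least 3 time slots are needed.
3 time slots suffice: time slot 1 → {Budget, Planning, Ethics, Strategy, Design}; time slot 2 → {Outreach, IT, Safety, Audit}; time slot 3 → {Ops, Legal}. Every pair that conflicts lands in different time slots.

3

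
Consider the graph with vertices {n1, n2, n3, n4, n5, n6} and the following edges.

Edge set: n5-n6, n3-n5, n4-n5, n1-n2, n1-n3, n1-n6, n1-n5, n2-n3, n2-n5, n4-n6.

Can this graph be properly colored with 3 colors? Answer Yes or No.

n1, n2, n3, n5 form a clique, so at least 4 colors are needed.
So 3 colors are not enough.

No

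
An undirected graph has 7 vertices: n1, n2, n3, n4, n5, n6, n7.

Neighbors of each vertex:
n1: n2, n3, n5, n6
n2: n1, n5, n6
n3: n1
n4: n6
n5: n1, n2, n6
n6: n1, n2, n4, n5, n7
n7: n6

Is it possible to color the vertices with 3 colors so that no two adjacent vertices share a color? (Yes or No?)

n1, n2, n5, n6 are mutually adjacent (a clique of size 4), so at least 4 colors are needed.
So 3 colors are not enough.

No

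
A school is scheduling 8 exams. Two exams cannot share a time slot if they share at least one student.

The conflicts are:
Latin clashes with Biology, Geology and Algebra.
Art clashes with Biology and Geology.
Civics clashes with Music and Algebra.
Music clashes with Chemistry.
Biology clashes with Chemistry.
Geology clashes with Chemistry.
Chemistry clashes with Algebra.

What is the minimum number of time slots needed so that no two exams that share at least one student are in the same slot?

Chemistry and Algebra conflict, so at least 2 time slots are needed.
Using 2 time slots: Latin=1, Art=1, Civics=1, Music=2, Biology=2, Geology=2, Chemistry=1, Algebra=2. Every pair that conflicts lands in different time slots.

2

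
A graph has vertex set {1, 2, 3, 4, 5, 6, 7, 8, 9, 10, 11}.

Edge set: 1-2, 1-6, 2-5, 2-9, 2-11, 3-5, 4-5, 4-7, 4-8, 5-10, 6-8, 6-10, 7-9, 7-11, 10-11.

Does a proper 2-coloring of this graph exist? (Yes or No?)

No

The cycle 4-7-9-2-5-4 has odd length 5, so it cannot be 2-colored; at least 3 colors are needed.
So 2 colors are not enough.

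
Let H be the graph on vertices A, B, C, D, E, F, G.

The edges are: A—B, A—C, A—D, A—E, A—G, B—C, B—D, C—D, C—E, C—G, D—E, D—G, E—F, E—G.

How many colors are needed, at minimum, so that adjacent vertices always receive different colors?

5

A, C, D, E, G are mutually adjacent (a clique of size 5), so at least 5 colors are needed.
A valid assignment using 5 colors: A=1, B=2, C=4, D=3, E=2, F=1, G=5. No two adjacent vertices share a color.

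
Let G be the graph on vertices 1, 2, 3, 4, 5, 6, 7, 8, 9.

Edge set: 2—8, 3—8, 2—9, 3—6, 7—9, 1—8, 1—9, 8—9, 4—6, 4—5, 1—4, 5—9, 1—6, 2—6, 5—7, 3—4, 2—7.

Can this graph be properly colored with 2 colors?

No

3, 4, 6 form a triangle, so at least 3 colors are needed.
So 2 colors are not enough.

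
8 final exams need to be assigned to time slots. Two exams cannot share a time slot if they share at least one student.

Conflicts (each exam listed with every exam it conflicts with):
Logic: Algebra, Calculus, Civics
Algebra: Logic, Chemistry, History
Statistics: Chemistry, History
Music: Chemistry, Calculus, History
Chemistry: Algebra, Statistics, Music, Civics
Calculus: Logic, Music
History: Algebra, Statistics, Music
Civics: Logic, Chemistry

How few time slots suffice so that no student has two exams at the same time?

The cycle Logic-Algebra-History-Music-Calculus-Logic has odd length 5, so it cannot be 2-colored; at least 3 time slots are needed.
3 time slots suffice: Logic=1, Algebra=2, Statistics=2, Music=2, Chemistry=1, Calculus=3, History=1, Civics=2. Every pair that conflicts lands in different time slots.

3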